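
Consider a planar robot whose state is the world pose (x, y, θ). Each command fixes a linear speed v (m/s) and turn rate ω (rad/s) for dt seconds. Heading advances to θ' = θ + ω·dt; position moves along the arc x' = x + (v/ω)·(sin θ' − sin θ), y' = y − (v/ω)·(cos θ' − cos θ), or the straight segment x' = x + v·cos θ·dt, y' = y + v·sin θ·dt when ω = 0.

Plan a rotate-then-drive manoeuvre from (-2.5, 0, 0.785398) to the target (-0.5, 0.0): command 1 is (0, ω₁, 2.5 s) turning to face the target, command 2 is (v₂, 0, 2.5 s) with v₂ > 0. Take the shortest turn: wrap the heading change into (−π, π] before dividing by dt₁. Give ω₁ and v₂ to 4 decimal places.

heading to target = atan2(0−0, -0.5−-2.5) = 0.0000
Δθ = wrap(0.0000 − 0.7854) = -0.7854; ω₁ = Δθ/dt₁ = -0.3142
distance = √((-0.5−-2.5)² + (0−0)²) = 2.0000; v₂ = distance/dt₂ = 0.8000

ω₁ = -0.3142, v₂ = 0.8000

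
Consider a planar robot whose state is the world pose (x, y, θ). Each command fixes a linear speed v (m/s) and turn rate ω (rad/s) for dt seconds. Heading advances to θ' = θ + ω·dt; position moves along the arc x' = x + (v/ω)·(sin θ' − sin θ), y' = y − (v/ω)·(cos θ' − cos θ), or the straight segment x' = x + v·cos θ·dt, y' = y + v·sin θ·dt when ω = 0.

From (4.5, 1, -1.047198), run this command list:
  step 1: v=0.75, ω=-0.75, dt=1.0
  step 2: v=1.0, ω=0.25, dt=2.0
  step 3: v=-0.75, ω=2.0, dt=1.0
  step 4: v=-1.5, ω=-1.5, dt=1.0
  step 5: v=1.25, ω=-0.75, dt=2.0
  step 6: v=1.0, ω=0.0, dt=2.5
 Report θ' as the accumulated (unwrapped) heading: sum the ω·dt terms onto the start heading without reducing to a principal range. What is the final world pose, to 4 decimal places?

step 1: θ'=-1.7972 (R=-1.0000) → pose (4.6085, 0.2755, -1.7972)
step 2: θ'=-1.2972 (R=4.0000) → pose (4.6552, -1.7032, -1.2972)
step 3: θ'=0.7028 (R=-0.3750) → pose (4.0517, -1.5183, 0.7028)
step 4: θ'=-0.7972 (R=1.0000) → pose (2.6900, -1.4540, -0.7972)
step 5: θ'=-2.2972 (R=-1.6667) → pose (2.7436, -3.7255, -2.2972)
step 6: θ'=-2.2972 (straight) → pose (1.0831, -5.5944, -2.2972)

(1.0831, -5.5944, -2.2972)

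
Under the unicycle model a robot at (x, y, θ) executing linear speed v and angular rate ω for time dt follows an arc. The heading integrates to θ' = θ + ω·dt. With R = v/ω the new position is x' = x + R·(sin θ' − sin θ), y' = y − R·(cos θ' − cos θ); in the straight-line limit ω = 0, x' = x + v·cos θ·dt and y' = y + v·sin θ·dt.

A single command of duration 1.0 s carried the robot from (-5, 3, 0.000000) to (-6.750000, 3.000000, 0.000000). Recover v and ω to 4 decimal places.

Δθ = 0.000000 − 0.000000 = 0.000000
ω = Δθ/dt = 0.000000/1.0 = 0.0000
ω = 0 → v = (Δx·cos θ + Δy·sin θ)/dt = -1.7500

v = -1.7500, ω = 0.0000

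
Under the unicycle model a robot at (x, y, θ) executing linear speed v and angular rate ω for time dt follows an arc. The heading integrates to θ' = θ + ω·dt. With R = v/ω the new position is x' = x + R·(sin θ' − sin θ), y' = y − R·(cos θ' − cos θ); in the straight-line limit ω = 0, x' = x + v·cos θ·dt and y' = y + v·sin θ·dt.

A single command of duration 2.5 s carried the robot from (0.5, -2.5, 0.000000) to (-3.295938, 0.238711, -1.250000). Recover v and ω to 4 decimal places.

Δθ = -1.250000 − 0.000000 = -1.250000
ω = Δθ/dt = -1.250000/2.5 = -0.5000
R = Δx/(sin θ' − sin θ) = 4.0000
v = R·ω = 4.0000·-0.5000 = -2.0000

v = -2.0000, ω = -0.5000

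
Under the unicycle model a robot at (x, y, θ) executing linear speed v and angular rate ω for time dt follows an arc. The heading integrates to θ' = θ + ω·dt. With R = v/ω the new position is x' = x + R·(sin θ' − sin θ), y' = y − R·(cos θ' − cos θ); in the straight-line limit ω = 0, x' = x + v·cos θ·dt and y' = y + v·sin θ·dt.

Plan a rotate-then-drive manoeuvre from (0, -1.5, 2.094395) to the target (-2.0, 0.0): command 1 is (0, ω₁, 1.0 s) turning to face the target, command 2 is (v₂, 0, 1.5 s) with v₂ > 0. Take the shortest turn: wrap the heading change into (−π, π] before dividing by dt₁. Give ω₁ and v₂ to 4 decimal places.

heading to target = atan2(0−-1.5, -2−0) = 2.4981
Δθ = wrap(2.4981 − 2.0944) = 0.4037; ω₁ = Δθ/dt₁ = 0.4037
distance = √((-2−0)² + (0−-1.5)²) = 2.5000; v₂ = distance/dt₂ = 1.6667

ω₁ = 0.4037, v₂ = 1.6667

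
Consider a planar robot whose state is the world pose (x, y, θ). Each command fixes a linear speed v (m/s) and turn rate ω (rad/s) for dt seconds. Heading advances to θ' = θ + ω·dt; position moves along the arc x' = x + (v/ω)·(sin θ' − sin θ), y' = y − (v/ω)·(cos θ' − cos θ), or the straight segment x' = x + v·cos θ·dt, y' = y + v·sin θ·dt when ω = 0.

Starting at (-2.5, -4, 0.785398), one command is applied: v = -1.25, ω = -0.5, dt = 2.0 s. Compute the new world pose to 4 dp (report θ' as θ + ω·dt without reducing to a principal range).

θ' = 0.7854 + -0.5·2.0 = -0.2146
R = v/ω = -1.25/-0.5 = 2.5000
x' = -2.5 + 2.5000·(sin -0.2146 − sin 0.7854) = -4.8002
y' = -4 − 2.5000·(cos -0.2146 − cos 0.7854) = -4.6749

(-4.8002, -4.6749, -0.2146)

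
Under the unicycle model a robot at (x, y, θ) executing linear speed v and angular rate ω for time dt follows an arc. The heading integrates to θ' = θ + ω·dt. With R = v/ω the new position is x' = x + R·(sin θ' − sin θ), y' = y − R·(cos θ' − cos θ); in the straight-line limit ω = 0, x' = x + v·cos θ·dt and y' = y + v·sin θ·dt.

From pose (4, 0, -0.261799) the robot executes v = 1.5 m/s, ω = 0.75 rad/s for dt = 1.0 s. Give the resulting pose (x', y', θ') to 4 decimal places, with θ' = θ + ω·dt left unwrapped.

(5.4557, 0.1655, 0.4882)

θ' = -0.2618 + 0.75·1.0 = 0.4882
R = v/ω = 1.5/0.75 = 2.0000
x' = 4 + 2.0000·(sin 0.4882 − sin -0.2618) = 5.4557
y' = 0 − 2.0000·(cos 0.4882 − cos -0.2618) = 0.1655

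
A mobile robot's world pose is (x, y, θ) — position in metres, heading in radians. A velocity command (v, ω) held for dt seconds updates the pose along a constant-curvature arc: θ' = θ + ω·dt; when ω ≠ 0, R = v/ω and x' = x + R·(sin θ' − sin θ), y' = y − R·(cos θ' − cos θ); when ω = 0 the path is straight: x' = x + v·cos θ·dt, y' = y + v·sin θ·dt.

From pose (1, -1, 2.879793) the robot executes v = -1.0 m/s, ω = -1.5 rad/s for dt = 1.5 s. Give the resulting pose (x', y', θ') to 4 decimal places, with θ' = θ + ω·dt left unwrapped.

θ' = 2.8798 + -1.5·1.5 = 0.6298
R = v/ω = -1.0/-1.5 = 0.6667
x' = 1 + 0.6667·(sin 0.6298 − sin 2.8798) = 1.2201
y' = -1 − 0.6667·(cos 0.6298 − cos 2.8798) = -2.1827

(1.2201, -2.1827, 0.6298)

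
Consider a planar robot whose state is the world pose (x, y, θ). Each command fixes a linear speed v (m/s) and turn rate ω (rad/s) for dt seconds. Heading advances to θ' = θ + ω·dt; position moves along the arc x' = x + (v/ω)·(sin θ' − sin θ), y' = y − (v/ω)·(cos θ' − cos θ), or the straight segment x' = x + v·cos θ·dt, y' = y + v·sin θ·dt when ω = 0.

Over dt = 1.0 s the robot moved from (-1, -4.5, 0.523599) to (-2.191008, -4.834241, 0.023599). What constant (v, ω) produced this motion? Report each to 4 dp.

v = -1.2500, ω = -0.5000

Δθ = 0.023599 − 0.523599 = -0.500000
ω = Δθ/dt = -0.500000/1.0 = -0.5000
R = Δx/(sin θ' − sin θ) = 2.5000
v = R·ω = 2.5000·-0.5000 = -1.2500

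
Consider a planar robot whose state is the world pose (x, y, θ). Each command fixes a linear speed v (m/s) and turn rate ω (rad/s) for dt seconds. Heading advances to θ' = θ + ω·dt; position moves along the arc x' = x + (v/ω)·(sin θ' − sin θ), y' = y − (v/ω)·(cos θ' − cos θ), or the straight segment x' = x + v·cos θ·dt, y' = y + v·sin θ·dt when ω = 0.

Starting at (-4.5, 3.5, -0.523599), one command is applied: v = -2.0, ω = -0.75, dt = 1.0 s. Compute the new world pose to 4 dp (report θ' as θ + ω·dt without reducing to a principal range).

(-5.7164, 5.0285, -1.2736)

θ' = -0.5236 + -0.75·1.0 = -1.2736
R = v/ω = -2.0/-0.75 = 2.6667
x' = -4.5 + 2.6667·(sin -1.2736 − sin -0.5236) = -5.7164
y' = 3.5 − 2.6667·(cos -1.2736 − cos -0.5236) = 5.0285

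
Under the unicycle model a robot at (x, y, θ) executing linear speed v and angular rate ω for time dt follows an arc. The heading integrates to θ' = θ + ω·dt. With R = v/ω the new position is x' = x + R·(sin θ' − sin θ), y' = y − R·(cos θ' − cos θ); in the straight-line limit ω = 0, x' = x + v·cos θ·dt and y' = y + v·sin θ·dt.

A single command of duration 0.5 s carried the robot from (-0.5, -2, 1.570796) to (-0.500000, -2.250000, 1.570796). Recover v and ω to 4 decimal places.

v = -0.5000, ω = 0.0000

Δθ = 1.570796 − 1.570796 = 0.000000
ω = Δθ/dt = 0.000000/0.5 = 0.0000
ω = 0 → v = (Δx·cos θ + Δy·sin θ)/dt = -0.5000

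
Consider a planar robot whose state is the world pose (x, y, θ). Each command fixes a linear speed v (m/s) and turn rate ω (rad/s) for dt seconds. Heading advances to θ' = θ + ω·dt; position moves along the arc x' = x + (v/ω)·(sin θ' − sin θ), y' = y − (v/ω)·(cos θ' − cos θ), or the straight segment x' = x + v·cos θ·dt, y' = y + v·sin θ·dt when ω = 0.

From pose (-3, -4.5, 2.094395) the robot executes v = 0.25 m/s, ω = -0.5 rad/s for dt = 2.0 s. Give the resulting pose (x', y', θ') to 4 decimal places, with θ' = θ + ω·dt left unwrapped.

θ' = 2.0944 + -0.5·2.0 = 1.0944
R = v/ω = 0.25/-0.5 = -0.5000
x' = -3 + -0.5000·(sin 1.0944 − sin 2.0944) = -3.0113
y' = -4.5 − -0.5000·(cos 1.0944 − cos 2.0944) = -4.0207

(-3.0113, -4.0207, 1.0944)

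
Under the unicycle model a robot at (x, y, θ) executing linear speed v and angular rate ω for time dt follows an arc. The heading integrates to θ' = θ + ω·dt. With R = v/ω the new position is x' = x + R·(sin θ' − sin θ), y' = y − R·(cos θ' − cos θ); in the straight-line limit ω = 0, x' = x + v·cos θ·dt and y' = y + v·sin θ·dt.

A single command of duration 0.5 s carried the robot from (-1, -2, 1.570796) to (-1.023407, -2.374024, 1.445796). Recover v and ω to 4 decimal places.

Δθ = 1.445796 − 1.570796 = -0.125000
ω = Δθ/dt = -0.125000/0.5 = -0.2500
R = −Δy/(cos θ' − cos θ) = 3.0000
v = R·ω = 3.0000·-0.2500 = -0.7500

v = -0.7500, ω = -0.2500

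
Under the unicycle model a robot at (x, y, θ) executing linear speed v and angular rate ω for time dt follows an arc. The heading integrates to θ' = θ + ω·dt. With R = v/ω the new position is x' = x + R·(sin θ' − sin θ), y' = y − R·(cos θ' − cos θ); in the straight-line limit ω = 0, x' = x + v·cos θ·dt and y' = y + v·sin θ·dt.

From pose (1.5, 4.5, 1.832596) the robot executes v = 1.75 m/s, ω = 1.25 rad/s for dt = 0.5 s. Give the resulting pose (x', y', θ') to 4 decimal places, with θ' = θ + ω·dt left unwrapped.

θ' = 1.8326 + 1.25·0.5 = 2.4576
R = v/ω = 1.75/1.25 = 1.4000
x' = 1.5 + 1.4000·(sin 2.4576 − sin 1.8326) = 1.0324
y' = 4.5 − 1.4000·(cos 2.4576 − cos 1.8326) = 5.2227

(1.0324, 5.2227, 2.4576)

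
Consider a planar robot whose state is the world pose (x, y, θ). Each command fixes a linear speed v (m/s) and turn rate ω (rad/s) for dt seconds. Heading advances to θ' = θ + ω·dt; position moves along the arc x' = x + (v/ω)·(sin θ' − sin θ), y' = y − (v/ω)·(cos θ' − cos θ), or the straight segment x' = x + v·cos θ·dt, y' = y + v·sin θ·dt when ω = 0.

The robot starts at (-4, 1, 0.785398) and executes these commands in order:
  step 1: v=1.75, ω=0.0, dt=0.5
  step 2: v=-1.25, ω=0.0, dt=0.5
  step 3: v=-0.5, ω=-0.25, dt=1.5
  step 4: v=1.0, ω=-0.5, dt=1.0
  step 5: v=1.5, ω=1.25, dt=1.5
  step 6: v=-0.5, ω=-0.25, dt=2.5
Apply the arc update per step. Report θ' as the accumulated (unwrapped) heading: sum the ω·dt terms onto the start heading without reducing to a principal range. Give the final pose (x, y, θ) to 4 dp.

step 1: θ'=0.7854 (straight) → pose (-3.3813, 1.6187, 0.7854)
step 2: θ'=0.7854 (straight) → pose (-3.8232, 1.1768, 0.7854)
step 3: θ'=0.4104 (R=2.0000) → pose (-4.4395, 0.7571, 0.4104)
step 4: θ'=-0.0896 (R=-2.0000) → pose (-3.4626, 0.9151, -0.0896)
step 5: θ'=1.7854 (R=1.2000) → pose (-2.1827, 2.3659, 1.7854)
step 6: θ'=1.1604 (R=2.0000) → pose (-2.3029, 1.1420, 1.1604)

(-2.3029, 1.1420, 1.1604)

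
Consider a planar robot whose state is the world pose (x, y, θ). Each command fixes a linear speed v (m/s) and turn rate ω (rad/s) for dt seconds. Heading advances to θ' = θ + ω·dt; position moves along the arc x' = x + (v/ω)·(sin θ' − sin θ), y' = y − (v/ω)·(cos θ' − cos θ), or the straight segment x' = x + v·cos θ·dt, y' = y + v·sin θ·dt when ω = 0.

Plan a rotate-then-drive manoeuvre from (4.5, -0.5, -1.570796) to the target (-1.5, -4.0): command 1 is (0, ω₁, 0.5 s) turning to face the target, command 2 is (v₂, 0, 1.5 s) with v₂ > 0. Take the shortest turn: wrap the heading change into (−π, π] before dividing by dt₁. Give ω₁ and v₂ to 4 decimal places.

ω₁ = -2.0854, v₂ = 4.6308

heading to target = atan2(-4−-0.5, -1.5−4.5) = -2.6135
Δθ = wrap(-2.6135 − -1.5708) = -1.0427; ω₁ = Δθ/dt₁ = -2.0854
distance = √((-1.5−4.5)² + (-4−-0.5)²) = 6.9462; v₂ = distance/dt₂ = 4.6308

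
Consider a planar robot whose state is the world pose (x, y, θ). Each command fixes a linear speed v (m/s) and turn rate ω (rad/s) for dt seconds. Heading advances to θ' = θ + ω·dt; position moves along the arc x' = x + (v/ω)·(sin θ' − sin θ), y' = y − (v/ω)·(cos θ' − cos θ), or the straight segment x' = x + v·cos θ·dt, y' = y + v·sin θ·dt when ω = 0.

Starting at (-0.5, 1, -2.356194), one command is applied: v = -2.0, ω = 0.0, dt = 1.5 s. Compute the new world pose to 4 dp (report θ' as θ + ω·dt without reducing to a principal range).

(1.6213, 3.1213, -2.3562)

θ' = -2.3562 + 0.0·1.5 = -2.3562
ω = 0 → straight: x' = -0.5 + -2.0·cos(-2.3562)·1.5 = 1.6213
y' = 1 + -2.0·sin(-2.3562)·1.5 = 3.1213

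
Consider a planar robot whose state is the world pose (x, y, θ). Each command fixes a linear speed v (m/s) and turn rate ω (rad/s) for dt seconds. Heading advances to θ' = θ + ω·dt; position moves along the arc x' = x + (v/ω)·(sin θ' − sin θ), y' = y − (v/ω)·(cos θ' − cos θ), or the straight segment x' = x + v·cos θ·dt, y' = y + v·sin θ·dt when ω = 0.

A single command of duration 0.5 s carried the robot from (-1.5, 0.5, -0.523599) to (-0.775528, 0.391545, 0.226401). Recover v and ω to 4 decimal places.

v = 1.5000, ω = 1.5000

Δθ = 0.226401 − -0.523599 = 0.750000
ω = Δθ/dt = 0.750000/0.5 = 1.5000
R = Δx/(sin θ' − sin θ) = 1.0000
v = R·ω = 1.0000·1.5000 = 1.5000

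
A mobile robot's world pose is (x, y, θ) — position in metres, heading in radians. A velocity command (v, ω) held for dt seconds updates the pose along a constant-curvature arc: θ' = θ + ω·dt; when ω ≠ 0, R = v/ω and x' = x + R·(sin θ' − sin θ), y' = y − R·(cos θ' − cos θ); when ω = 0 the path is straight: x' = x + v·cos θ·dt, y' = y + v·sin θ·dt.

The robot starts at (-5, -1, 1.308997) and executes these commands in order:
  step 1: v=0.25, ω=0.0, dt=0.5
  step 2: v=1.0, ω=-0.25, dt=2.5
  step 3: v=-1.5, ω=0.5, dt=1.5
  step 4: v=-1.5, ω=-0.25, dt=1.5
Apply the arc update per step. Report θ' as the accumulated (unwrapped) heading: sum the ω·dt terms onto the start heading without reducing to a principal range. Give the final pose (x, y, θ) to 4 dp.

(-5.4206, -2.8506, 1.0590)

step 1: θ'=1.3090 (straight) → pose (-4.9676, -0.8793, 1.3090)
step 2: θ'=0.6840 (R=-4.0000) → pose (-3.6315, 1.1857, 0.6840)
step 3: θ'=1.4340 (R=-3.0000) → pose (-4.7078, -0.7304, 1.4340)
step 4: θ'=1.0590 (R=6.0000) → pose (-5.4206, -2.8506, 1.0590)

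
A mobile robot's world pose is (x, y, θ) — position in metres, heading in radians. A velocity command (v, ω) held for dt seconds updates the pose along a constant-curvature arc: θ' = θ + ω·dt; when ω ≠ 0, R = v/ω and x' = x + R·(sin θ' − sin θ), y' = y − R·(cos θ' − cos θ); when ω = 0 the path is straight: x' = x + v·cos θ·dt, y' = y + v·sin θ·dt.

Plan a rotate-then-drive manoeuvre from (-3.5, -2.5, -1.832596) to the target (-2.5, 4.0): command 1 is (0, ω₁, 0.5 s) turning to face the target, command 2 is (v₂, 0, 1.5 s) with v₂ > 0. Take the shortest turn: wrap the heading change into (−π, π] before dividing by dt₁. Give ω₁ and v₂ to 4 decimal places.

heading to target = atan2(4−-2.5, -2.5−-3.5) = 1.4181
Δθ = wrap(1.4181 − -1.8326) = -3.0324; ω₁ = Δθ/dt₁ = -6.0649
distance = √((-2.5−-3.5)² + (4−-2.5)²) = 6.5765; v₂ = distance/dt₂ = 4.3843

ω₁ = -6.0649, v₂ = 4.3843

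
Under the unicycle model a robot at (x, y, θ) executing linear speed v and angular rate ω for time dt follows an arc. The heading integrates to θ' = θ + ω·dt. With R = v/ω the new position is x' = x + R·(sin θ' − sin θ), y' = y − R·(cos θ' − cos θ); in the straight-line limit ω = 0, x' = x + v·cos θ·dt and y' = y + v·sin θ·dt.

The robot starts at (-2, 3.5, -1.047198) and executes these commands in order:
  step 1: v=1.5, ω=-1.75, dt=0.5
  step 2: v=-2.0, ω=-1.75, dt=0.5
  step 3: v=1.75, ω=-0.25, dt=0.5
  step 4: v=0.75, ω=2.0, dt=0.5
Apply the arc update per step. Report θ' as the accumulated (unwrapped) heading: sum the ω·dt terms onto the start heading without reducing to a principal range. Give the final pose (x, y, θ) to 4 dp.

step 1: θ'=-1.9222 (R=-0.8571) → pose (-1.9375, 2.7764, -1.9222)
step 2: θ'=-2.7972 (R=1.1429) → pose (-1.2504, 3.4587, -2.7972)
step 3: θ'=-2.9222 (R=-7.0000) → pose (-2.0903, 3.2155, -2.9222)
step 4: θ'=-1.9222 (R=0.3750) → pose (-2.3608, 2.9786, -1.9222)

(-2.3608, 2.9786, -1.9222)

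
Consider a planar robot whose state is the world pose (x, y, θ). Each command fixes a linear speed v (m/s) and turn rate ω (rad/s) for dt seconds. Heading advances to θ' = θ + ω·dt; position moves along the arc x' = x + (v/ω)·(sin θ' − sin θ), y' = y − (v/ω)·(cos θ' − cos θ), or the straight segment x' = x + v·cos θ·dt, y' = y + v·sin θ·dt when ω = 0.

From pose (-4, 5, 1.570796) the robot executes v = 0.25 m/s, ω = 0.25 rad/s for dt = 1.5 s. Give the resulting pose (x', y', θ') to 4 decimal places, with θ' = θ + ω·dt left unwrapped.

θ' = 1.5708 + 0.25·1.5 = 1.9458
R = v/ω = 0.25/0.25 = 1.0000
x' = -4 + 1.0000·(sin 1.9458 − sin 1.5708) = -4.0695
y' = 5 − 1.0000·(cos 1.9458 − cos 1.5708) = 5.3663

(-4.0695, 5.3663, 1.9458)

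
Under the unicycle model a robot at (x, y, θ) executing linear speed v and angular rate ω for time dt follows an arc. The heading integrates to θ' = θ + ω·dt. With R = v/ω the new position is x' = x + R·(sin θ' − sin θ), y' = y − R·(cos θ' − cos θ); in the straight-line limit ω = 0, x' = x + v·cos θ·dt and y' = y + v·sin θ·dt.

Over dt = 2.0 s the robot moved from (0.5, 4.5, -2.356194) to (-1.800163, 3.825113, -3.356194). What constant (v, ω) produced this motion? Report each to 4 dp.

Δθ = -3.356194 − -2.356194 = -1.000000
ω = Δθ/dt = -1.000000/2.0 = -0.5000
R = Δx/(sin θ' − sin θ) = -2.5000
v = R·ω = -2.5000·-0.5000 = 1.2500

v = 1.2500, ω = -0.5000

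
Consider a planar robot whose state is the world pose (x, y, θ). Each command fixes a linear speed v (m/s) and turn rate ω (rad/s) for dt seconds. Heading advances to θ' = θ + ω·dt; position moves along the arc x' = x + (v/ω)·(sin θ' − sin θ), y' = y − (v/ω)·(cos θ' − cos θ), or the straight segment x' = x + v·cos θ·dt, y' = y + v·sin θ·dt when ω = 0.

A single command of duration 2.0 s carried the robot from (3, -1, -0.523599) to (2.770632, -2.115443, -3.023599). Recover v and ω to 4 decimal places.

v = 0.7500, ω = -1.2500

Δθ = -3.023599 − -0.523599 = -2.500000
ω = Δθ/dt = -2.500000/2.0 = -1.2500
R = −Δy/(cos θ' − cos θ) = -0.6000
v = R·ω = -0.6000·-1.2500 = 0.7500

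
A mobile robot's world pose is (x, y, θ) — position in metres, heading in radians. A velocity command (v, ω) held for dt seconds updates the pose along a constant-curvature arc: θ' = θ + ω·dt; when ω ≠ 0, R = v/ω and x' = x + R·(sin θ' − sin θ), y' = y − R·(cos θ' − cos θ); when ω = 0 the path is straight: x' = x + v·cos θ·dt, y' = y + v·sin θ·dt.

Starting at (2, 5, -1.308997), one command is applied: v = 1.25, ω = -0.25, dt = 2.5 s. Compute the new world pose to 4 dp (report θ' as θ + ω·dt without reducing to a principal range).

(1.8442, 1.9296, -1.9340)

θ' = -1.3090 + -0.25·2.5 = -1.9340
R = v/ω = 1.25/-0.25 = -5.0000
x' = 2 + -5.0000·(sin -1.9340 − sin -1.3090) = 1.8442
y' = 5 − -5.0000·(cos -1.9340 − cos -1.3090) = 1.9296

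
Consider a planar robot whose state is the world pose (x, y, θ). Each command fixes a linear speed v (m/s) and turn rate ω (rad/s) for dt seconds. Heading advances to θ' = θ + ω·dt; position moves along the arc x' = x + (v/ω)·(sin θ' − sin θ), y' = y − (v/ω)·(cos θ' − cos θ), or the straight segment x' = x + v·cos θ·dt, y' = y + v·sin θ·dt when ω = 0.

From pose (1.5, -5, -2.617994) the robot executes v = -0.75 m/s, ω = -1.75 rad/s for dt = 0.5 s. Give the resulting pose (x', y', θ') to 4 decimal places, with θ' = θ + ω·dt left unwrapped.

θ' = -2.6180 + -1.75·0.5 = -3.4930
R = v/ω = -0.75/-1.75 = 0.4286
x' = 1.5 + 0.4286·(sin -3.4930 − sin -2.6180) = 1.8618
y' = -5 − 0.4286·(cos -3.4930 − cos -2.6180) = -4.9688

(1.8618, -4.9688, -3.4930)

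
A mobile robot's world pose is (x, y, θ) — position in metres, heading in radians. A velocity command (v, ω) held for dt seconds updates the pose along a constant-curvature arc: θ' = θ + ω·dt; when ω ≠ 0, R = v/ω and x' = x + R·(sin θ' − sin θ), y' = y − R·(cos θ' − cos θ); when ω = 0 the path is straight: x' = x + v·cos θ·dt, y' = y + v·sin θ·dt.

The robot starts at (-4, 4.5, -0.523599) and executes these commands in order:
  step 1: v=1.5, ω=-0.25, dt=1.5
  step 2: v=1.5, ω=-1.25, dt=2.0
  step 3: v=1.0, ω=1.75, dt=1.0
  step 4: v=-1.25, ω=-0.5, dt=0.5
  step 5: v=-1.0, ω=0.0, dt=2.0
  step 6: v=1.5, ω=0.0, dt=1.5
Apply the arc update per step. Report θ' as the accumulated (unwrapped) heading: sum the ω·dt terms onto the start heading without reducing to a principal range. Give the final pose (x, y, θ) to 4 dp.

(-4.2191, 0.9979, -1.8986)

step 1: θ'=-0.8986 (R=-6.0000) → pose (-2.3053, 3.0401, -0.8986)
step 2: θ'=-3.3986 (R=-1.2000) → pose (-3.5492, 1.1323, -3.3986)
step 3: θ'=-1.6486 (R=0.5714) → pose (-4.2642, 0.6240, -1.6486)
step 4: θ'=-1.8986 (R=2.5000) → pose (-4.1386, 1.2346, -1.8986)
step 5: θ'=-1.8986 (straight) → pose (-3.4947, 3.1281, -1.8986)
step 6: θ'=-1.8986 (straight) → pose (-4.2191, 0.9979, -1.8986)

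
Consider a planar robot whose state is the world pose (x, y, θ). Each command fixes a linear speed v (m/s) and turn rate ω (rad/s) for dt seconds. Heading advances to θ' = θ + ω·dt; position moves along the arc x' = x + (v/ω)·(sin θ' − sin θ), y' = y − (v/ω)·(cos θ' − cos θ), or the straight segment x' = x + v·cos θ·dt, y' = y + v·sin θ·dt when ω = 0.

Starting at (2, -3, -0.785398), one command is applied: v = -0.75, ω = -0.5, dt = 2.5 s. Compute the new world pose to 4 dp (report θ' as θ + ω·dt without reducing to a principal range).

θ' = -0.7854 + -0.5·2.5 = -2.0354
R = v/ω = -0.75/-0.5 = 1.5000
x' = 2 + 1.5000·(sin -2.0354 − sin -0.7854) = 1.7197
y' = -3 − 1.5000·(cos -2.0354 − cos -0.7854) = -1.2672

(1.7197, -1.2672, -2.0354)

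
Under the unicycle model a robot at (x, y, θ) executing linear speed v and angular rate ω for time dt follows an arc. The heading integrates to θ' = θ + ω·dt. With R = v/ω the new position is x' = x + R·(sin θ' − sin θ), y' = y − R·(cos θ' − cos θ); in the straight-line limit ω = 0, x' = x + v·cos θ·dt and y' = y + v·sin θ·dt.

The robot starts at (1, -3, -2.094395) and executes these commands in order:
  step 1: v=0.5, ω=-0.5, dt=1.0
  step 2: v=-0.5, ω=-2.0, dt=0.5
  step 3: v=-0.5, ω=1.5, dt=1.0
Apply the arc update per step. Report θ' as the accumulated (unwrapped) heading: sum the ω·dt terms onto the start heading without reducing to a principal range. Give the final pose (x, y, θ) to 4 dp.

(1.3282, -3.2096, -2.0944)

step 1: θ'=-2.5944 (R=-1.0000) → pose (0.6543, -3.3540, -2.5944)
step 2: θ'=-3.5944 (R=0.2500) → pose (0.8937, -3.3427, -3.5944)
step 3: θ'=-2.0944 (R=-0.3333) → pose (1.3282, -3.2096, -2.0944)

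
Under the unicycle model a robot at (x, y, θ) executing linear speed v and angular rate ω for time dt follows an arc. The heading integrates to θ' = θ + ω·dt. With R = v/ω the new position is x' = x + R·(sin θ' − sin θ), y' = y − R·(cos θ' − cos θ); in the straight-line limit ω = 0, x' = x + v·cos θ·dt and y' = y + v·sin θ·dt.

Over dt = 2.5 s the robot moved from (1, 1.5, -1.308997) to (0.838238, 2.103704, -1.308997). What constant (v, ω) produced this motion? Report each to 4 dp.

v = -0.2500, ω = 0.0000

Δθ = -1.308997 − -1.308997 = 0.000000
ω = Δθ/dt = 0.000000/2.5 = 0.0000
ω = 0 → v = (Δx·cos θ + Δy·sin θ)/dt = -0.2500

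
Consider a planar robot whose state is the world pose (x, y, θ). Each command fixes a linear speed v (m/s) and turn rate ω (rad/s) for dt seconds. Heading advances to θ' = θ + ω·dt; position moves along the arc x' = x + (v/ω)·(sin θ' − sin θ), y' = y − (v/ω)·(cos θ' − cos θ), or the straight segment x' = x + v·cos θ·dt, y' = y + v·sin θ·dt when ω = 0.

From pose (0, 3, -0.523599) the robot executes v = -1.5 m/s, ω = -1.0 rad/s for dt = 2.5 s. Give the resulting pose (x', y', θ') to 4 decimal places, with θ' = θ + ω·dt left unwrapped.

θ' = -0.5236 + -1.0·2.5 = -3.0236
R = v/ω = -1.5/-1.0 = 1.5000
x' = 0 + 1.5000·(sin -3.0236 − sin -0.5236) = 0.5734
y' = 3 − 1.5000·(cos -3.0236 − cos -0.5236) = 5.7886

(0.5734, 5.7886, -3.0236)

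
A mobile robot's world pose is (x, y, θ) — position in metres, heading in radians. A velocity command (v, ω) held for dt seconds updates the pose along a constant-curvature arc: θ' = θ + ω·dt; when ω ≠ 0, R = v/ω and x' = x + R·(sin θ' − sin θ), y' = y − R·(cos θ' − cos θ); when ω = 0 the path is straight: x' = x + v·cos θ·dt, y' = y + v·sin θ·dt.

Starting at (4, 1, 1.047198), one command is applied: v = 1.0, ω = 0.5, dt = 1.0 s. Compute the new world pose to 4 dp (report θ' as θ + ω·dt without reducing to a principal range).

θ' = 1.0472 + 0.5·1.0 = 1.5472
R = v/ω = 1.0/0.5 = 2.0000
x' = 4 + 2.0000·(sin 1.5472 − sin 1.0472) = 4.2674
y' = 1 − 2.0000·(cos 1.5472 − cos 1.0472) = 1.9528

(4.2674, 1.9528, 1.5472)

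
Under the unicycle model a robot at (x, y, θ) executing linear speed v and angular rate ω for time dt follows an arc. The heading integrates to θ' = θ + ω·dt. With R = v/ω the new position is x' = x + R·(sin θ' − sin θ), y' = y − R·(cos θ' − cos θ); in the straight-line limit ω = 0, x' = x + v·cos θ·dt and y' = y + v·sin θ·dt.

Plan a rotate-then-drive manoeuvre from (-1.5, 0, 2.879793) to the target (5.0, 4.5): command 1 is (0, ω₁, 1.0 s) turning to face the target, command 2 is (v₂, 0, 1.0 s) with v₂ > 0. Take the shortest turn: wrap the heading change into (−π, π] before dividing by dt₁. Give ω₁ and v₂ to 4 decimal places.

ω₁ = -2.2742, v₂ = 7.9057

heading to target = atan2(4.5−0, 5−-1.5) = 0.6055
Δθ = wrap(0.6055 − 2.8798) = -2.2742; ω₁ = Δθ/dt₁ = -2.2742
distance = √((5−-1.5)² + (4.5−0)²) = 7.9057; v₂ = distance/dt₂ = 7.9057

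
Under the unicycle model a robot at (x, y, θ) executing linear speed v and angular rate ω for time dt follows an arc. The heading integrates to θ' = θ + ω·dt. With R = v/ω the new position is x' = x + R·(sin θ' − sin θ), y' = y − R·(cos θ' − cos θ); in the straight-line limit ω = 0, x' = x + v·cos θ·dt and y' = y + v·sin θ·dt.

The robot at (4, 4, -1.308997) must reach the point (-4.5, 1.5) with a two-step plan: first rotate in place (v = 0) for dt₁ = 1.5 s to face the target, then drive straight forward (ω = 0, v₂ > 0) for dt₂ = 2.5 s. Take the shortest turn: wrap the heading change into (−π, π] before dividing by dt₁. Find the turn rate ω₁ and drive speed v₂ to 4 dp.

ω₁ = -1.0310, v₂ = 3.5440

heading to target = atan2(1.5−4, -4.5−4) = -2.8555
Δθ = wrap(-2.8555 − -1.3090) = -1.5465; ω₁ = Δθ/dt₁ = -1.0310
distance = √((-4.5−4)² + (1.5−4)²) = 8.8600; v₂ = distance/dt₂ = 3.5440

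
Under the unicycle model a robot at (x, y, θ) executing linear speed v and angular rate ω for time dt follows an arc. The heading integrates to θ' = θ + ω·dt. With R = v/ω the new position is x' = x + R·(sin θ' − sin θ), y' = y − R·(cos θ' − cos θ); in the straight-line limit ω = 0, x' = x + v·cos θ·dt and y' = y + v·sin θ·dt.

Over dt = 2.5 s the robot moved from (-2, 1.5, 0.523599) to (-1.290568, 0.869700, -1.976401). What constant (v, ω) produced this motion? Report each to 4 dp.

v = 0.5000, ω = -1.0000

Δθ = -1.976401 − 0.523599 = -2.500000
ω = Δθ/dt = -2.500000/2.5 = -1.0000
R = Δx/(sin θ' − sin θ) = -0.5000
v = R·ω = -0.5000·-1.0000 = 0.5000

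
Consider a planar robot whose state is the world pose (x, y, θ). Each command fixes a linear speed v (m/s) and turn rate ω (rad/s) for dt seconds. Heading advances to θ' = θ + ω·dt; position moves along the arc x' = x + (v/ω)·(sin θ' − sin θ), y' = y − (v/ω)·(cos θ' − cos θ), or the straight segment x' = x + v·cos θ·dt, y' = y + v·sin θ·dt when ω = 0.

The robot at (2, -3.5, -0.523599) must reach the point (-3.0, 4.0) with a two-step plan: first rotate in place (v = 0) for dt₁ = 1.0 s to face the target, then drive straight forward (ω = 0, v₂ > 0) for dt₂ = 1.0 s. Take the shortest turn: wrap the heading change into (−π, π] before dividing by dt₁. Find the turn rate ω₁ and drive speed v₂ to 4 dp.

heading to target = atan2(4−-3.5, -3−2) = 2.1588
Δθ = wrap(2.1588 − -0.5236) = 2.6824; ω₁ = Δθ/dt₁ = 2.6824
distance = √((-3−2)² + (4−-3.5)²) = 9.0139; v₂ = distance/dt₂ = 9.0139

ω₁ = 2.6824, v₂ = 9.0139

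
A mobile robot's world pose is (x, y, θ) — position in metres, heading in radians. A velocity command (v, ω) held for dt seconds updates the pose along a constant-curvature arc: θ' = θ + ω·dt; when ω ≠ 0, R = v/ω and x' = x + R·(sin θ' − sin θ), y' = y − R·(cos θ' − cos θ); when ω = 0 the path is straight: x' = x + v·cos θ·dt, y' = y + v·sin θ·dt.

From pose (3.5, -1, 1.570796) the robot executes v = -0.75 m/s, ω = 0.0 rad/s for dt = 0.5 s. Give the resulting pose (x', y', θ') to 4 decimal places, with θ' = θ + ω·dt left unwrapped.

(3.5000, -1.3750, 1.5708)

θ' = 1.5708 + 0.0·0.5 = 1.5708
ω = 0 → straight: x' = 3.5 + -0.75·cos(1.5708)·0.5 = 3.5000
y' = -1 + -0.75·sin(1.5708)·0.5 = -1.3750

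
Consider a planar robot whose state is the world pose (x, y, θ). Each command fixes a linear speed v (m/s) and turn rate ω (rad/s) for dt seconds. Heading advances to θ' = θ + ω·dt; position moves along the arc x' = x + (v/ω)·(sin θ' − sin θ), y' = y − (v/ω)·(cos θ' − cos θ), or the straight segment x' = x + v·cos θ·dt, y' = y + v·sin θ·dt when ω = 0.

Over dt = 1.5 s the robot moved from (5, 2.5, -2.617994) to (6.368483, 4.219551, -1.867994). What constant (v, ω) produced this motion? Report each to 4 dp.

Δθ = -1.867994 − -2.617994 = 0.750000
ω = Δθ/dt = 0.750000/1.5 = 0.5000
R = −Δy/(cos θ' − cos θ) = -3.0000
v = R·ω = -3.0000·0.5000 = -1.5000

v = -1.5000, ω = 0.5000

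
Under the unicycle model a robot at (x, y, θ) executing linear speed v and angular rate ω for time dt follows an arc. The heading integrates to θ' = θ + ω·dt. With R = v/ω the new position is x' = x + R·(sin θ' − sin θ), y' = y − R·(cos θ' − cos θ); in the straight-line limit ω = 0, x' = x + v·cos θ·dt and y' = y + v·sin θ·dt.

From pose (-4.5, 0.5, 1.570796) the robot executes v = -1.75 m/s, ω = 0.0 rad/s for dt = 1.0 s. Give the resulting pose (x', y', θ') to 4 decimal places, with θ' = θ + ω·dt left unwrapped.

(-4.5000, -1.2500, 1.5708)

θ' = 1.5708 + 0.0·1.0 = 1.5708
ω = 0 → straight: x' = -4.5 + -1.75·cos(1.5708)·1.0 = -4.5000
y' = 0.5 + -1.75·sin(1.5708)·1.0 = -1.2500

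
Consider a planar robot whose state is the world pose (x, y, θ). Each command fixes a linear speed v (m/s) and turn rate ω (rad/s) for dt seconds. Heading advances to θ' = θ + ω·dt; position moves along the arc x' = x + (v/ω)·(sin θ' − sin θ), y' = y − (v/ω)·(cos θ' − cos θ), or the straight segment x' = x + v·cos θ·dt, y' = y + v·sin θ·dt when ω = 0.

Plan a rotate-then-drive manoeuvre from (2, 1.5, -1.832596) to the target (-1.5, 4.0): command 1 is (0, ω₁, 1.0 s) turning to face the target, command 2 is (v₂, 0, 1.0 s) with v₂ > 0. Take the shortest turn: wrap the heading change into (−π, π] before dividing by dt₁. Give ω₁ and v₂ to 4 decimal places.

ω₁ = -1.9292, v₂ = 4.3012

heading to target = atan2(4−1.5, -1.5−2) = 2.5213
Δθ = wrap(2.5213 − -1.8326) = -1.9292; ω₁ = Δθ/dt₁ = -1.9292
distance = √((-1.5−2)² + (4−1.5)²) = 4.3012; v₂ = distance/dt₂ = 4.3012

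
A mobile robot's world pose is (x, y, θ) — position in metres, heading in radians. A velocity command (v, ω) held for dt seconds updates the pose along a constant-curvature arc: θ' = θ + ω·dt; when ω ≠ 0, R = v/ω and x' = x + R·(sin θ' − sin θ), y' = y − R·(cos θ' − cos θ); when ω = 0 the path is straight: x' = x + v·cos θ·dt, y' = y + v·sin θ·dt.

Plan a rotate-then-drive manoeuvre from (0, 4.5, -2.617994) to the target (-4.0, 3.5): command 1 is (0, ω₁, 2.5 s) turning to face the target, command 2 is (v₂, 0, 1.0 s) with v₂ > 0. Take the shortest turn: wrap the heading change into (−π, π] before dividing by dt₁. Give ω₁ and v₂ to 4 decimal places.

ω₁ = -0.1114, v₂ = 4.1231

heading to target = atan2(3.5−4.5, -4−0) = -2.8966
Δθ = wrap(-2.8966 − -2.6180) = -0.2786; ω₁ = Δθ/dt₁ = -0.1114
distance = √((-4−0)² + (3.5−4.5)²) = 4.1231; v₂ = distance/dt₂ = 4.1231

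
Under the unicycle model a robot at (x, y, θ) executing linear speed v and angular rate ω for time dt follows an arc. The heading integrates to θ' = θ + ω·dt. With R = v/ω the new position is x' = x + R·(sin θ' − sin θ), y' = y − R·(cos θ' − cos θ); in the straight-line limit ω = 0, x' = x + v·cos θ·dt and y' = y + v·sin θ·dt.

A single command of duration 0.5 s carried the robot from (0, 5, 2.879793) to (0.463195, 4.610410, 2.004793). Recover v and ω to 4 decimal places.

Δθ = 2.004793 − 2.879793 = -0.875000
ω = Δθ/dt = -0.875000/0.5 = -1.7500
R = Δx/(sin θ' − sin θ) = 0.7143
v = R·ω = 0.7143·-1.7500 = -1.2500

v = -1.2500, ω = -1.7500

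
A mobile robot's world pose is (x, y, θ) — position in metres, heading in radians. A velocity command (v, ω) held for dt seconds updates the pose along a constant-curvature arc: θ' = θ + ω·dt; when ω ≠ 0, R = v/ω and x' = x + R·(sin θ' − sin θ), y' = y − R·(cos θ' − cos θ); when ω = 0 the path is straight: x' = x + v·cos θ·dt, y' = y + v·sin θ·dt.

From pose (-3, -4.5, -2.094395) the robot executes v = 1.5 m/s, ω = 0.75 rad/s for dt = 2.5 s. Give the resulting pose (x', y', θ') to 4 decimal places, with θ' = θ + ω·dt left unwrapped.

θ' = -2.0944 + 0.75·2.5 = -0.2194
R = v/ω = 1.5/0.75 = 2.0000
x' = -3 + 2.0000·(sin -0.2194 − sin -2.0944) = -1.7032
y' = -4.5 − 2.0000·(cos -0.2194 − cos -2.0944) = -7.4521

(-1.7032, -7.4521, -0.2194)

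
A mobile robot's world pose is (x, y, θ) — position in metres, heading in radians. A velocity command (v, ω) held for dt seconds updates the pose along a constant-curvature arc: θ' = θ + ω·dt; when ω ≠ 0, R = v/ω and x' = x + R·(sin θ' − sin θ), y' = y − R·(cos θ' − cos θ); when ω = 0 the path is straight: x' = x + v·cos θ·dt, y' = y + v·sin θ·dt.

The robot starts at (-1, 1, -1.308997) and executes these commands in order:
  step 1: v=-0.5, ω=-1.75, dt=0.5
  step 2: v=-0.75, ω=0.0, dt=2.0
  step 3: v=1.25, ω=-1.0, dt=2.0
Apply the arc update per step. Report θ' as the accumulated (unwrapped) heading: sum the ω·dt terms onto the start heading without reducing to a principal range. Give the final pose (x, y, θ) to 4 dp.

step 1: θ'=-2.1840 (R=0.2857) → pose (-0.9577, 1.2384, -2.1840)
step 2: θ'=-2.1840 (straight) → pose (-0.0944, 2.4651, -2.1840)
step 3: θ'=-4.1840 (R=-1.2500) → pose (-2.1962, 2.5543, -4.1840)

(-2.1962, 2.5543, -4.1840)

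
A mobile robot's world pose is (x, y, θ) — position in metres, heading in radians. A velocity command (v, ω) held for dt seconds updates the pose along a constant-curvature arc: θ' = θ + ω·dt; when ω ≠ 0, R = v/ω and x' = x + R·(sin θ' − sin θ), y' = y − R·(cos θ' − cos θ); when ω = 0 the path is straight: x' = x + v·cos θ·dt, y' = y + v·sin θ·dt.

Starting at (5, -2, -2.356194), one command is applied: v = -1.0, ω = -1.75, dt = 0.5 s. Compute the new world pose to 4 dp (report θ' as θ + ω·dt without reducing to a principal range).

θ' = -2.3562 + -1.75·0.5 = -3.2312
R = v/ω = -1.0/-1.75 = 0.5714
x' = 5 + 0.5714·(sin -3.2312 − sin -2.3562) = 5.4552
y' = -2 − 0.5714·(cos -3.2312 − cos -2.3562) = -1.8349

(5.4552, -1.8349, -3.2312)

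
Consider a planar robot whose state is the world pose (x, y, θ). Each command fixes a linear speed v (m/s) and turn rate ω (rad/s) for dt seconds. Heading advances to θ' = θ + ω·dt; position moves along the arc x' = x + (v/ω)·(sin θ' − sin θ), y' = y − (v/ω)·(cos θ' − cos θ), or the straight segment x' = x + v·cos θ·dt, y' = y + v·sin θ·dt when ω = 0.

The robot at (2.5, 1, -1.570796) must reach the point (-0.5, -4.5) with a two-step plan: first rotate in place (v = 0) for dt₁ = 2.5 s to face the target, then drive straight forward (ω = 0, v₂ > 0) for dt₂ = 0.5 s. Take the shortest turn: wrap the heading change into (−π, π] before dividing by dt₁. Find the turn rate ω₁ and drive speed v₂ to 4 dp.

heading to target = atan2(-4.5−1, -0.5−2.5) = -2.0701
Δθ = wrap(-2.0701 − -1.5708) = -0.4993; ω₁ = Δθ/dt₁ = -0.1997
distance = √((-0.5−2.5)² + (-4.5−1)²) = 6.2650; v₂ = distance/dt₂ = 12.5300

ω₁ = -0.1997, v₂ = 12.5300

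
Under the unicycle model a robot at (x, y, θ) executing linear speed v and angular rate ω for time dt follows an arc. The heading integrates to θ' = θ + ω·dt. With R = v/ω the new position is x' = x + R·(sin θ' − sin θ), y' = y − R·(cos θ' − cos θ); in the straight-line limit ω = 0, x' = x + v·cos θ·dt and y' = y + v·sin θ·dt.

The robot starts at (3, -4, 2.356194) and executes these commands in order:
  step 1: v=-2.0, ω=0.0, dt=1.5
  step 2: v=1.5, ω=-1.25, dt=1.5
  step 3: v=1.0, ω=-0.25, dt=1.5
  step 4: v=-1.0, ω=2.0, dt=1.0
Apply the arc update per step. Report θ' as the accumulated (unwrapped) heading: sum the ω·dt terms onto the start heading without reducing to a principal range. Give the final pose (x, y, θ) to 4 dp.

(6.4648, -4.5296, 2.1062)

step 1: θ'=2.3562 (straight) → pose (5.1213, -6.1213, 2.3562)
step 2: θ'=0.4812 (R=-1.2000) → pose (5.4144, -4.2091, 0.4812)
step 3: θ'=0.1062 (R=-4.0000) → pose (6.8418, -3.7774, 0.1062)
step 4: θ'=2.1062 (R=-0.5000) → pose (6.4648, -4.5296, 2.1062)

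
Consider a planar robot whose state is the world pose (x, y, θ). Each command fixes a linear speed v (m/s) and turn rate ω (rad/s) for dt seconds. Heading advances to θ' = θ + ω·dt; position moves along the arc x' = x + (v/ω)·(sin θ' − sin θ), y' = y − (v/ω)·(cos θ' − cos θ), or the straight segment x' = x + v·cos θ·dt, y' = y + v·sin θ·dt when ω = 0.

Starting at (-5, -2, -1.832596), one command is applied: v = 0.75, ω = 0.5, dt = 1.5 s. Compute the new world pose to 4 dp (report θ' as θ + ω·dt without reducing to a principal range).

θ' = -1.8326 + 0.5·1.5 = -1.0826
R = v/ω = 0.75/0.5 = 1.5000
x' = -5 + 1.5000·(sin -1.0826 − sin -1.8326) = -4.8759
y' = -2 − 1.5000·(cos -1.0826 − cos -1.8326) = -3.0918

(-4.8759, -3.0918, -1.0826)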